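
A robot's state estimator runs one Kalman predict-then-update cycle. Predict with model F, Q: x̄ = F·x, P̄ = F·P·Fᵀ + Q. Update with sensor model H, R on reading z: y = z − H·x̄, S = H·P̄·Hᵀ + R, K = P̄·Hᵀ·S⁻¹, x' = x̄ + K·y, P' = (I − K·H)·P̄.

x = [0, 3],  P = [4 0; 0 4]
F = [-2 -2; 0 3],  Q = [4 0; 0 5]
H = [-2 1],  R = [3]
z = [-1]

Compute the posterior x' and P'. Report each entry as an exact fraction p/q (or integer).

x̄ = F·x = [-6, 9]
P̄ = F·P·Fᵀ + Q = [36 -24; -24 41]
y = z − H·x̄ = [-22]
S = H·P̄·Hᵀ + R = [284]
K = P̄·Hᵀ·S⁻¹ = [-24/71; 89/284]
x' = x̄ + K·y = [102/71, 299/142]
P' = (I − K·H)·P̄ = [252/71 432/71; 432/71 3723/284]

x' = [102/71, 299/142]
P' = [252/71 432/71; 432/71 3723/284]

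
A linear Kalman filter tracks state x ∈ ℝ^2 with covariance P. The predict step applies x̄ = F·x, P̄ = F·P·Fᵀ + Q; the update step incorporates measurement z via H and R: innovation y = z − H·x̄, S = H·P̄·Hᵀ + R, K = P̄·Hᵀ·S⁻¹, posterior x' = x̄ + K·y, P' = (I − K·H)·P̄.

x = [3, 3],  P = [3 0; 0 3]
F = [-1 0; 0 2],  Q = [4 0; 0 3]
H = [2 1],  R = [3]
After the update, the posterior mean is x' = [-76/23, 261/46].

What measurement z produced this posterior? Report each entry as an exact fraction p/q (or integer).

z = [-1]

x̄ = F·x = [-3, 6]
P̄ = F·P·Fᵀ + Q = [7 0; 0 15]
S = H·P̄·Hᵀ + R = [46]
K = P̄·Hᵀ·S⁻¹ = [7/23; 15/46]
x' − x̄ = [-7/23, -15/46] = K·y
y = (KᵀK)⁻¹·Kᵀ·(x' − x̄) = [-1]
z = y + H·x̄ = [-1] + [0] = [-1]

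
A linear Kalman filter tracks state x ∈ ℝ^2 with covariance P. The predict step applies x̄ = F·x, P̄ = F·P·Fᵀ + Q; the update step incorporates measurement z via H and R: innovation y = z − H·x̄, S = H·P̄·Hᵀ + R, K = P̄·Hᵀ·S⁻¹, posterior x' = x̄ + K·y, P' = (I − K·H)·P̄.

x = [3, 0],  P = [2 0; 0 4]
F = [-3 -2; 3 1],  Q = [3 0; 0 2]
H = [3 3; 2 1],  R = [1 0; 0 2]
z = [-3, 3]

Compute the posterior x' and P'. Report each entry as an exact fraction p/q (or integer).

x̄ = F·x = [-9, 9]
P̄ = F·P·Fᵀ + Q = [37 -26; -26 24]
y = z − H·x̄ = [-3, 12]
S = H·P̄·Hᵀ + R = [82 60; 60 70]
K = P̄·Hᵀ·S⁻¹ = [-57/214 489/535; 63/107 -484/535]
x' = x̄ + K·y = [2961/1070, -1938/535]
P' = (I − K·H)·P̄ = [2051/1070 -1073/535; -1073/535 1178/535]

x' = [2961/1070, -1938/535]
P' = [2051/1070 -1073/535; -1073/535 1178/535]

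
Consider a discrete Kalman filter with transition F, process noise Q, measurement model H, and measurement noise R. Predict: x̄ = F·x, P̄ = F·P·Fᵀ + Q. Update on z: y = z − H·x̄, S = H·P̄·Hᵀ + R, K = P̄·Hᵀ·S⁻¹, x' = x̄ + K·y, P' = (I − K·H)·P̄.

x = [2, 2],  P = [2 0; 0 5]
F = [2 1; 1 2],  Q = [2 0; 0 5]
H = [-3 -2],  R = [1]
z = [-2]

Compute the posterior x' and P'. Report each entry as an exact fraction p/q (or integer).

x' = [107/103, -54/103]
P' = [851/412 -310/103; -310/103 477/103]

x̄ = F·x = [6, 6]
P̄ = F·P·Fᵀ + Q = [15 14; 14 27]
y = z − H·x̄ = [28]
S = H·P̄·Hᵀ + R = [412]
K = P̄·Hᵀ·S⁻¹ = [-73/412; -24/103]
x' = x̄ + K·y = [107/103, -54/103]
P' = (I − K·H)·P̄ = [851/412 -310/103; -310/103 477/103]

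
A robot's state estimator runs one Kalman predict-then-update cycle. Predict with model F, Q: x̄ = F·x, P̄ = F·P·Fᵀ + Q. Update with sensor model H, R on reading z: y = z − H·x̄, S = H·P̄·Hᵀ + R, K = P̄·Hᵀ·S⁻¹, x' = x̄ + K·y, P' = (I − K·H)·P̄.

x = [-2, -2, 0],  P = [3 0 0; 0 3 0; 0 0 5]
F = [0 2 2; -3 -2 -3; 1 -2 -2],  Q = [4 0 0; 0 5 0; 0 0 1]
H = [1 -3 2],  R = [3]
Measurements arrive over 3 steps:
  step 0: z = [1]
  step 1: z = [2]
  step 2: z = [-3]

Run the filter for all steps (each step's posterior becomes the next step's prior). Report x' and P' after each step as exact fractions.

step 0: x' = [95/356, -413/712, -405/712], P' = [4007/178 -3045/356 -8501/356; -3045/356 4319/712 9159/712; -8501/356 9159/712 22151/712]
step 1: x' = [-911538/492439, 200093/492439, 1242616/492439], P' = [123516688/492439 -62622708/492439 -155630924/492439; -62622708/492439 33295281/492439 81025836/492439; -155630924/492439 81025836/492439 199348543/492439]
step 2: x' = [170543004/30307741, -732222104/333385151, -2534973780/333385151], P' = [96990898176/30307741 -50270885562/30307741 -123896295600/30307741; -50270885562/30307741 287670279142/333385151 707830966242/333385151; -123896295600/30307741 707830966242/333385151 1743148371375/333385151]

step 0: x̄ = F·x = [-4, 10, 2]
step 0: P̄ = F·P·Fᵀ + Q = [36 -42 -32; -42 89 33; -32 33 36]
step 0: y = z − H·x̄ = [31]
step 0: S = H·P̄·Hᵀ + R = [712]
step 0: K = P̄·Hᵀ·S⁻¹ = [49/356; -243/712; -59/712]
step 0: x' = x̄ + K·y = [95/356, -413/712, -405/712]
step 0: P' = (I − K·H)·P̄ = [4007/178 -3045/356 -8501/356; -3045/356 4319/712 9159/712; -8501/356 9159/712 22151/712]
step 1: x̄ = F·x = [-409/178, 1471/712, 913/356]
step 1: P̄ = F·P·Fᵀ + Q = [22750/89 -25805/178 -28167/89; -25805/178 95239/712 59161/356; -28167/89 59161/356 72065/178]
step 1: y = z − H·x̄ = [3821/712]
step 1: S = H·P̄·Hᵀ + R = [492439/712]
step 1: K = P̄·Hᵀ·S⁻¹ = [40988/492439; -152293/492439; -3782/492439]
step 1: x' = x̄ + K·y = [-911538/492439, 200093/492439, 1242616/492439]
step 1: P' = (I − K·H)·P̄ = [123516688/492439 -62622708/492439 -155630924/492439; -62622708/492439 33295281/492439 81025836/492439; -155630924/492439 81025836/492439 199348543/492439]
step 2: x̄ = F·x = [2885418/492439, -1393420/492439, -3796956/492439]
step 2: P̄ = F·P·Fᵀ + Q = [1580751740/492439 -830008950/492439 -2015289248/492439; -830008950/492439 460911302/492439 1051597074/492439; -2015289248/492439 1051597074/492439 2575805639/492439]
step 2: y = z − H·x̄ = [-949083/492439]
step 2: S = H·P̄·Hᵀ + R = [333385151/492439]
step 2: K = P̄·Hᵀ·S⁻¹ = [3654554/30307741; -109548708/333385151; -18469192/333385151]
step 2: x' = x̄ + K·y = [170543004/30307741, -732222104/333385151, -2534973780/333385151]
step 2: P' = (I − K·H)·P̄ = [96990898176/30307741 -50270885562/30307741 -123896295600/30307741; -50270885562/30307741 287670279142/333385151 707830966242/333385151; -123896295600/30307741 707830966242/333385151 1743148371375/333385151]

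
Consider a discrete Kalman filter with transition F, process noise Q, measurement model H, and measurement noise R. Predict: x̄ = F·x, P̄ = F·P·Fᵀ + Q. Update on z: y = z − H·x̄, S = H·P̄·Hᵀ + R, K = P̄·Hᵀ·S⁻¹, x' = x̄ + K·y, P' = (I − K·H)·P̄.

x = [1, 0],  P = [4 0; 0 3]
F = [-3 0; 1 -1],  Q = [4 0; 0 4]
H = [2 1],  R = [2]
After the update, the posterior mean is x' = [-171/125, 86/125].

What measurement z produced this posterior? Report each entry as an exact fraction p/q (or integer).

x̄ = F·x = [-3, 1]
P̄ = F·P·Fᵀ + Q = [40 -12; -12 11]
S = H·P̄·Hᵀ + R = [125]
K = P̄·Hᵀ·S⁻¹ = [68/125; -13/125]
x' − x̄ = [204/125, -39/125] = K·y
y = (KᵀK)⁻¹·Kᵀ·(x' − x̄) = [3]
z = y + H·x̄ = [3] + [-5] = [-2]

z = [-2]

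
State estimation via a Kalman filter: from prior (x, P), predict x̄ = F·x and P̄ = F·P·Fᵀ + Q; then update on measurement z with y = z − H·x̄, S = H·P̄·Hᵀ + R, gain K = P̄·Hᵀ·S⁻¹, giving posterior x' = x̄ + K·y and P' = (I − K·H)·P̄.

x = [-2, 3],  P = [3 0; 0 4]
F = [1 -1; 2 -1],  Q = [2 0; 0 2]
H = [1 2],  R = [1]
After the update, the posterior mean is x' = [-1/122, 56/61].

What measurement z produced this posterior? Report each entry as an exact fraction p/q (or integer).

x̄ = F·x = [-5, -7]
P̄ = F·P·Fᵀ + Q = [9 10; 10 18]
S = H·P̄·Hᵀ + R = [122]
K = P̄·Hᵀ·S⁻¹ = [29/122; 23/61]
x' − x̄ = [609/122, 483/61] = K·y
y = (KᵀK)⁻¹·Kᵀ·(x' − x̄) = [21]
z = y + H·x̄ = [21] + [-19] = [2]

z = [2]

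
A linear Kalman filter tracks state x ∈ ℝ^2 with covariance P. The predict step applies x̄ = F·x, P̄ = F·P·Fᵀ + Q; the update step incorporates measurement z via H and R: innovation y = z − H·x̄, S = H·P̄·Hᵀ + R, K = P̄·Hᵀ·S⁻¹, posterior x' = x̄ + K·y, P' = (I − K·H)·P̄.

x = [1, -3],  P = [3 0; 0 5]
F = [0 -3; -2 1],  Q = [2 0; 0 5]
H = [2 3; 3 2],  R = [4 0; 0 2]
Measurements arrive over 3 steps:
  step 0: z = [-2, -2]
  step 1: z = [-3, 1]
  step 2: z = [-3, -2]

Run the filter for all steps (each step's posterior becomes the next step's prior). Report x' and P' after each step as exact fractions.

step 0: x' = [-440/7323, -5698/7323], P' = [3098/2441 -9748/7323; -9748/7323 11924/7323]
step 1: x' = [7116753/4078280, -4240269/2039140], P' = [2528339/2039140 -1326907/1019570; -1326907/1019570 812471/509785]
step 2: x' = [513087633/1113205946, -821615150/556602973], P' = [2066882666/1669808919 -723077916/556602973; -723077916/556602973 885626332/556602973]

step 0: x̄ = F·x = [9, -5]
step 0: P̄ = F·P·Fᵀ + Q = [47 -15; -15 22]
step 0: y = z − H·x̄ = [-5, -19]
step 0: S = H·P̄·Hᵀ + R = [210 219; 219 333]
step 0: K = P̄·Hᵀ·S⁻¹ = [-888/2441 4193/7323; 4069/7323 -2698/7323]
step 0: x' = x̄ + K·y = [-440/7323, -5698/7323]
step 0: P' = (I − K·H)·P̄ = [3098/2441 -9748/7323; -9748/7323 11924/7323]
step 1: x̄ = F·x = [5698/2441, -1606/2441]
step 1: P̄ = F·P·Fᵀ + Q = [40654/2441 -31420/2441; -31420/2441 41569/2441]
step 1: y = z − H·x̄ = [-13901/2441, -11441/2441]
step 1: S = H·P̄·Hᵀ + R = [169461/2441 84878/2441; 84878/2441 160004/2441]
step 1: K = P̄·Hᵀ·S⁻¹ = [-726191/2039140 2277389/4078280; 555253/1019570 -730837/2039140]
step 1: x' = x̄ + K·y = [7116753/4078280, -4240269/2039140]
step 1: P' = (I − K·H)·P̄ = [2528339/2039140 -1326907/1019570; -1326907/1019570 812471/509785]
step 2: x̄ = F·x = [12720807/2039140, -5678511/1019570]
step 2: P̄ = F·P·Fᵀ + Q = [8331809/509785 -6418134/509785; -6418134/509785 8543549/509785]
step 2: y = z − H·x̄ = [628008/509785, -19526657/2039140]
step 2: S = H·P̄·Hᵀ + R = [35240709/509785 17816406/509785; 17816406/509785 33162439/509785]
step 2: K = P̄·Hᵀ·S⁻¹ = [-593483978/1669808919 310363417/556602973; 302680791/556602973 -198990542/556602973]
step 2: x' = x̄ + K·y = [513087633/1113205946, -821615150/556602973]
step 2: P' = (I − K·H)·P̄ = [2066882666/1669808919 -723077916/556602973; -723077916/556602973 885626332/556602973]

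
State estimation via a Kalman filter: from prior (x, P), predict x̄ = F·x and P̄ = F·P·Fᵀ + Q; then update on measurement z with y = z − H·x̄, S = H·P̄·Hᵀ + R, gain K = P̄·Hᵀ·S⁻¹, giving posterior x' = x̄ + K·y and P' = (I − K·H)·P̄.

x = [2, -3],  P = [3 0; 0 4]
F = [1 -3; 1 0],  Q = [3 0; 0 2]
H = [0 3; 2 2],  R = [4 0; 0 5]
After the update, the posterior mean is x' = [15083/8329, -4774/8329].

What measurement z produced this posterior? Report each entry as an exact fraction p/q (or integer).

z = [-2, 2]

x̄ = F·x = [11, 2]
P̄ = F·P·Fᵀ + Q = [42 3; 3 5]
S = H·P̄·Hᵀ + R = [49 48; 48 217]
K = P̄·Hᵀ·S⁻¹ = [-2367/8329 3978/8329; 2487/8329 64/8329]
x' − x̄ = [-76536/8329, -21432/8329] = K·y
y = (KᵀK)⁻¹·Kᵀ·(x' − x̄) = [-8, -24]
z = y + H·x̄ = [-8, -24] + [6, 26] = [-2, 2]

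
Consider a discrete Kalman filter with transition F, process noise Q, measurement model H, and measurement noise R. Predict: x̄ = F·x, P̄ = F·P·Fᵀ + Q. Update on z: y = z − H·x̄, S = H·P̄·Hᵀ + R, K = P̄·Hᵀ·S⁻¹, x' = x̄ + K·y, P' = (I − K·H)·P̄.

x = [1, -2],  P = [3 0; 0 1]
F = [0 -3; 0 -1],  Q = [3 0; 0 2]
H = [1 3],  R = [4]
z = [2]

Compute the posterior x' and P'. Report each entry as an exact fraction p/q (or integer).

x' = [156/61, 2/61]
P' = [291/61 -69/61; -69/61 39/61]

x̄ = F·x = [6, 2]
P̄ = F·P·Fᵀ + Q = [12 3; 3 3]
y = z − H·x̄ = [-10]
S = H·P̄·Hᵀ + R = [61]
K = P̄·Hᵀ·S⁻¹ = [21/61; 12/61]
x' = x̄ + K·y = [156/61, 2/61]
P' = (I − K·H)·P̄ = [291/61 -69/61; -69/61 39/61]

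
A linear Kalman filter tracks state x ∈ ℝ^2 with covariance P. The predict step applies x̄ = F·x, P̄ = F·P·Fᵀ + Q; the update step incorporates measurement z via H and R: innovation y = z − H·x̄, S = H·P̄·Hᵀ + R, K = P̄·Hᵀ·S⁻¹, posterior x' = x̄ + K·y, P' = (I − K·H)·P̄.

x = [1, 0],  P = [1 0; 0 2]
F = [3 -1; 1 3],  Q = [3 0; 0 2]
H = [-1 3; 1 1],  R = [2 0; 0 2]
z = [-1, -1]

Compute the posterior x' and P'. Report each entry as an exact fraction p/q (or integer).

x' = [-104/633, -87/211]
P' = [1439/1266 47/211; 47/211 51/211]

x̄ = F·x = [3, 1]
P̄ = F·P·Fᵀ + Q = [14 -3; -3 21]
y = z − H·x̄ = [-1, -5]
S = H·P̄·Hᵀ + R = [223 43; 43 31]
K = P̄·Hᵀ·S⁻¹ = [-593/2532 1721/2532; 53/211 49/211]
x' = x̄ + K·y = [-104/633, -87/211]
P' = (I − K·H)·P̄ = [1439/1266 47/211; 47/211 51/211]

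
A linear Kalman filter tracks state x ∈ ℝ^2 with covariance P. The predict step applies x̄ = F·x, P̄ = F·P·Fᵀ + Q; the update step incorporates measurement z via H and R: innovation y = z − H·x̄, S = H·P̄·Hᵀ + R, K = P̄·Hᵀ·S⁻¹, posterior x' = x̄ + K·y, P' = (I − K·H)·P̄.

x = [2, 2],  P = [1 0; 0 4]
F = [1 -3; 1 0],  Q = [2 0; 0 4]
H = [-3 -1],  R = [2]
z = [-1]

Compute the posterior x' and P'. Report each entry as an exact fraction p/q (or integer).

x' = [-79/182, 204/91]
P' = [68/91 -145/91; -145/91 439/91]

x̄ = F·x = [-4, 2]
P̄ = F·P·Fᵀ + Q = [39 1; 1 5]
y = z − H·x̄ = [-11]
S = H·P̄·Hᵀ + R = [364]
K = P̄·Hᵀ·S⁻¹ = [-59/182; -2/91]
x' = x̄ + K·y = [-79/182, 204/91]
P' = (I − K·H)·P̄ = [68/91 -145/91; -145/91 439/91]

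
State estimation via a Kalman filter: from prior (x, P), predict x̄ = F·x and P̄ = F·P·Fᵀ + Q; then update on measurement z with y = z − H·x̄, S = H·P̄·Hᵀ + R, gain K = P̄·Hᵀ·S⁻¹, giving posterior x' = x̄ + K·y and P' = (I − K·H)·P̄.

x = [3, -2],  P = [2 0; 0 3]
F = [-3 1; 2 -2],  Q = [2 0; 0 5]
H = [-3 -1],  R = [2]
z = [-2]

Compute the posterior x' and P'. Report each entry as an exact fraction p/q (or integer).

x̄ = F·x = [-11, 10]
P̄ = F·P·Fᵀ + Q = [23 -18; -18 25]
y = z − H·x̄ = [-25]
S = H·P̄·Hᵀ + R = [126]
K = P̄·Hᵀ·S⁻¹ = [-17/42; 29/126]
x' = x̄ + K·y = [-37/42, 535/126]
P' = (I − K·H)·P̄ = [33/14 -263/42; -263/42 2309/126]

x' = [-37/42, 535/126]
P' = [33/14 -263/42; -263/42 2309/126]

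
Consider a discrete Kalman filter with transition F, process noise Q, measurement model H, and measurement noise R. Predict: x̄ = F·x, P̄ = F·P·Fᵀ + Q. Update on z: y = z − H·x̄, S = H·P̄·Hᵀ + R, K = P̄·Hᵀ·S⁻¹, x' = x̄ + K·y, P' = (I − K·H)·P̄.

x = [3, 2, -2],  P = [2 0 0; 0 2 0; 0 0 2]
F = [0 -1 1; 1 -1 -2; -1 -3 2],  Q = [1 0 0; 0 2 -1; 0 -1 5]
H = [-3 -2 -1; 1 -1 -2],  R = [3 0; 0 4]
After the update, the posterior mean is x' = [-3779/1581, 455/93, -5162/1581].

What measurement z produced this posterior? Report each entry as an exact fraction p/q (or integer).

x̄ = F·x = [-4, 5, -13]
P̄ = F·P·Fᵀ + Q = [5 -2 10; -2 14 -5; 10 -5 33]
S = H·P̄·Hᵀ + R = [153 102; 102 99]
K = P̄·Hᵀ·S⁻¹ = [-251/1581 1/31; -7/31 16/93; -5/527 -47/93]
x' − x̄ = [2545/1581, -10/93, 15391/1581] = K·y
y = (KᵀK)⁻¹·Kᵀ·(x' − x̄) = [-14, -19]
z = y + H·x̄ = [-14, -19] + [15, 17] = [1, -2]

z = [1, -2]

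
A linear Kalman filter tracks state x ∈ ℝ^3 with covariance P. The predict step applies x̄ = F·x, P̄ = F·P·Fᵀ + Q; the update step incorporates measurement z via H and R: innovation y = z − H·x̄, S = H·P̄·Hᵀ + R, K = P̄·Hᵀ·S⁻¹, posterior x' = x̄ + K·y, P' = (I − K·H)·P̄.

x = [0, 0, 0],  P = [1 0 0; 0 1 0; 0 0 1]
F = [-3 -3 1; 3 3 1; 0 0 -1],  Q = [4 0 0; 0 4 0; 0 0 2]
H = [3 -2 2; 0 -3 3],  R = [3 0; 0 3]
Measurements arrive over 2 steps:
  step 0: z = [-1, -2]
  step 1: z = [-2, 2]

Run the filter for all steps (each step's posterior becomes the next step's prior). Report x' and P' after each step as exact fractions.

step 0: x̄ = F·x = [0, 0, 0]
step 0: P̄ = F·P·Fᵀ + Q = [23 -17 -1; -17 23 -1; -1 -1 3]
step 0: y = z − H·x̄ = [-1, -2]
step 0: S = H·P̄·Hᵀ + R = [514 312; 312 255]
step 0: K = P̄·Hᵀ·S⁻¹ = [3593/11242 -1140/5621; -927/11242 -1020/5621; -823/11242 768/5621]
step 0: x' = x̄ + K·y = [967/11242, 5007/11242, -2249/11242]
step 0: P' = (I − K·H)·P̄ = [5113/11242 433/11242 -1847/11242; 433/11242 19913/11242 17873/11242; -1847/11242 17873/11242 19409/11242]
step 1: x̄ = F·x = [-20171/11242, 2239/1606, 2249/11242]
step 1: P̄ = F·P·Fᵀ + Q = [201249/11242 -30517/1606 28669/11242; -30517/1606 56223/1606 -9641/1606; 28669/11242 -9641/1606 41893/11242]
step 1: y = z − H·x̄ = [64877/11242, 31378/5621]
step 1: S = H·P̄·Hᵀ + R = [7034135/11242 2801580/5621; 2801580/5621 2583789/5621]
step 1: K = P̄·Hᵀ·S⁻¹ = [45995929/146890805 -5842308/29378161; -9687019/146890805 -5762592/29378161; -7819299/146890805 3561186/29378161]
step 1: x' = x̄ + K·y = [-161186261/146890805, -11957949/146890805, 83658931/146890805]
step 1: P' = (I − K·H)·P̄ = [65470289/146890805 9521621/146890805 -19689919/146890805; 9521621/146890805 250637249/146890805 221824289/146890805; -19689919/146890805 221824289/146890805 239630219/146890805]

step 0: x' = [967/11242, 5007/11242, -2249/11242], P' = [5113/11242 433/11242 -1847/11242; 433/11242 19913/11242 17873/11242; -1847/11242 17873/11242 19409/11242]
step 1: x' = [-161186261/146890805, -11957949/146890805, 83658931/146890805], P' = [65470289/146890805 9521621/146890805 -19689919/146890805; 9521621/146890805 250637249/146890805 221824289/146890805; -19689919/146890805 221824289/146890805 239630219/146890805]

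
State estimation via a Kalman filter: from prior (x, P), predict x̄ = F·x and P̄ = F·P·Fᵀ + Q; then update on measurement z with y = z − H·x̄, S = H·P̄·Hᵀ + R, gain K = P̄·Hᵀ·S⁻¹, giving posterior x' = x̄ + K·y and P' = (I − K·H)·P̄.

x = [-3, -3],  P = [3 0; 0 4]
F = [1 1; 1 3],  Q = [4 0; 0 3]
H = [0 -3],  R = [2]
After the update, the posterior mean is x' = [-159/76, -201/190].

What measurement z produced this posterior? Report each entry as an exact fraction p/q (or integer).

x̄ = F·x = [-6, -12]
P̄ = F·P·Fᵀ + Q = [11 15; 15 42]
S = H·P̄·Hᵀ + R = [380]
K = P̄·Hᵀ·S⁻¹ = [-9/76; -63/190]
x' − x̄ = [297/76, 2079/190] = K·y
y = (KᵀK)⁻¹·Kᵀ·(x' − x̄) = [-33]
z = y + H·x̄ = [-33] + [36] = [3]

z = [3]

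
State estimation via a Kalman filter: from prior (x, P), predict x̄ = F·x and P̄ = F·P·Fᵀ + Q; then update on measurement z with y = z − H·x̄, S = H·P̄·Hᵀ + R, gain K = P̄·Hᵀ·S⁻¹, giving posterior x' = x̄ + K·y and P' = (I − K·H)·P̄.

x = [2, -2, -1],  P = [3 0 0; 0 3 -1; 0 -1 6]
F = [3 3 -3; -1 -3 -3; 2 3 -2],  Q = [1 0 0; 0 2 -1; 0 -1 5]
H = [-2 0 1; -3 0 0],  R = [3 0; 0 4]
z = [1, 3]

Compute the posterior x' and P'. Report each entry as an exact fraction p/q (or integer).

x̄ = F·x = [3, 7, 0]
P̄ = F·P·Fᵀ + Q = [127 18 96; 18 68 5; 96 5 80]
y = z − H·x̄ = [7, 12]
S = H·P̄·Hᵀ + R = [207 474; 474 1147]
K = P̄·Hᵀ·S⁻¹ = [-632/12753 -1325/4251; -9961/12753 1172/4251; 8048/12753 -2176/4251]
x' = x̄ + K·y = [-13865/12753, 61736/12753, -22000/12753]
P' = (I − K·H)·P̄ = [5300/12753 -4688/12753 8704/12753; -4688/12753 748277/12753 -39259/12753; 8704/12753 -39259/12753 41552/12753]

x' = [-13865/12753, 61736/12753, -22000/12753]
P' = [5300/12753 -4688/12753 8704/12753; -4688/12753 748277/12753 -39259/12753; 8704/12753 -39259/12753 41552/12753]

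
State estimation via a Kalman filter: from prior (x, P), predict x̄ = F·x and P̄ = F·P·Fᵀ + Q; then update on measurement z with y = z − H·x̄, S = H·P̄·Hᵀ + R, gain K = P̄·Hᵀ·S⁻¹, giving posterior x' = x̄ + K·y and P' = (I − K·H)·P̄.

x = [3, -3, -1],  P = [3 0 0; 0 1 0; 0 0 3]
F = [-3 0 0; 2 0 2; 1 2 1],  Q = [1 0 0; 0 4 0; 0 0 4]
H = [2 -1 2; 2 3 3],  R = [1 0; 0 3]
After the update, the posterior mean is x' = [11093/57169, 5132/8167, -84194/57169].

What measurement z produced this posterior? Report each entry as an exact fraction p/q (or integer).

z = [-3, -2]

x̄ = F·x = [-9, 4, -4]
P̄ = F·P·Fᵀ + Q = [28 -18 -9; -18 28 12; -9 12 14]
S = H·P̄·Hᵀ + R = [149 -14; -14 385]
K = P̄·Hᵀ·S⁻¹ = [3030/8167 -2941/57169; -2032/8167 1708/8167; 10/8167 8912/57169]
x' − x̄ = [525614/57169, -27536/8167, 144482/57169] = K·y
y = (KᵀK)⁻¹·Kᵀ·(x' − x̄) = [27, 16]
z = y + H·x̄ = [27, 16] + [-30, -18] = [-3, -2]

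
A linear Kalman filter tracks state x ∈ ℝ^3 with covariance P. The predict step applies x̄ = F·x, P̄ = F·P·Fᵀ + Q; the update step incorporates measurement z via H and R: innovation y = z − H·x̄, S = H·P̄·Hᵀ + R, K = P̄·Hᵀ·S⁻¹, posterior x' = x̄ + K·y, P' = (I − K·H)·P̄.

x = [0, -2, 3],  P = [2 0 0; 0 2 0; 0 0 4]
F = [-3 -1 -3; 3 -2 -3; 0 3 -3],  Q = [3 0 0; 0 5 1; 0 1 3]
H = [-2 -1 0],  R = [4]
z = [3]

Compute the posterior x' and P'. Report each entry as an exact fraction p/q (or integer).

x' = [-105/79, -199/395, -913/79]
P' = [741/79 -1370/79 -10/79; -1370/79 14144/395 88/79; -10/79 88/79 3058/79]

x̄ = F·x = [-7, -5, -15]
P̄ = F·P·Fᵀ + Q = [59 22 30; 22 67 25; 30 25 57]
y = z − H·x̄ = [-16]
S = H·P̄·Hᵀ + R = [395]
K = P̄·Hᵀ·S⁻¹ = [-28/79; -111/395; -17/79]
x' = x̄ + K·y = [-105/79, -199/395, -913/79]
P' = (I − K·H)·P̄ = [741/79 -1370/79 -10/79; -1370/79 14144/395 88/79; -10/79 88/79 3058/79]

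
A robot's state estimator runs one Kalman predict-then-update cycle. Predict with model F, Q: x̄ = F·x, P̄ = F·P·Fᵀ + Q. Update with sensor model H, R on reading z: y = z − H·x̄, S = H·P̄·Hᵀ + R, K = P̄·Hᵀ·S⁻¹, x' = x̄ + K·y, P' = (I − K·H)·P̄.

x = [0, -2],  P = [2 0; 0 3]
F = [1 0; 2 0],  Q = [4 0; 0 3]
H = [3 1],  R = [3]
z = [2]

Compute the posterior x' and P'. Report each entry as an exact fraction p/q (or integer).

x' = [11/23, 1/2]
P' = [17/23 -3/2; -3/2 21/4]

x̄ = F·x = [0, 0]
P̄ = F·P·Fᵀ + Q = [6 4; 4 11]
y = z − H·x̄ = [2]
S = H·P̄·Hᵀ + R = [92]
K = P̄·Hᵀ·S⁻¹ = [11/46; 1/4]
x' = x̄ + K·y = [11/23, 1/2]
P' = (I − K·H)·P̄ = [17/23 -3/2; -3/2 21/4]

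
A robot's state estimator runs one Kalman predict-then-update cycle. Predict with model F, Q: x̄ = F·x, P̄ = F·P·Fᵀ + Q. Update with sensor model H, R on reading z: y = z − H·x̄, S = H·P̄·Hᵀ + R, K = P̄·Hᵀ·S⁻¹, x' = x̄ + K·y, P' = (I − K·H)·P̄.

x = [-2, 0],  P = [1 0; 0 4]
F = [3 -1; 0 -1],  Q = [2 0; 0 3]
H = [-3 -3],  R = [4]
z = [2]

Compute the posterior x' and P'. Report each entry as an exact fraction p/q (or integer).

x̄ = F·x = [-6, 0]
P̄ = F·P·Fᵀ + Q = [15 4; 4 7]
y = z − H·x̄ = [-16]
S = H·P̄·Hᵀ + R = [274]
K = P̄·Hᵀ·S⁻¹ = [-57/274; -33/274]
x' = x̄ + K·y = [-366/137, 264/137]
P' = (I − K·H)·P̄ = [861/274 -785/274; -785/274 829/274]

x' = [-366/137, 264/137]
P' = [861/274 -785/274; -785/274 829/274]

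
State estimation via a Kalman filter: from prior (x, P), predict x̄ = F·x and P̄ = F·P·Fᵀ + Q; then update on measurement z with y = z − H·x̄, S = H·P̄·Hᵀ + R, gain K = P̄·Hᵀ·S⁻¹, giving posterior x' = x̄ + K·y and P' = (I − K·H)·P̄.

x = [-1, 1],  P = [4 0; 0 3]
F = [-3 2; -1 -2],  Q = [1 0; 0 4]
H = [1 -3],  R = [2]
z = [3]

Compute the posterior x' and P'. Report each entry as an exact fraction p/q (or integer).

x̄ = F·x = [5, -1]
P̄ = F·P·Fᵀ + Q = [49 0; 0 20]
y = z − H·x̄ = [-5]
S = H·P̄·Hᵀ + R = [231]
K = P̄·Hᵀ·S⁻¹ = [7/33; -20/77]
x' = x̄ + K·y = [130/33, 23/77]
P' = (I − K·H)·P̄ = [1274/33 140/11; 140/11 340/77]

x' = [130/33, 23/77]
P' = [1274/33 140/11; 140/11 340/77]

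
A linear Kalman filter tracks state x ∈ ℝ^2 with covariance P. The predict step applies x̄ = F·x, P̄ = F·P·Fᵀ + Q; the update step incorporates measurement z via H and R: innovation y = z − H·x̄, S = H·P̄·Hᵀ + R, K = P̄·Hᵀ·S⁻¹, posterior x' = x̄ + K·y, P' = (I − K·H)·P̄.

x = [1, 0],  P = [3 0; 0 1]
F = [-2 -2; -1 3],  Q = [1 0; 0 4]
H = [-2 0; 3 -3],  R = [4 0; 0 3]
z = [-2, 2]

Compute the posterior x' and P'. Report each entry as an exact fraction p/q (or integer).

x' = [718/933, 25/311]
P' = [833/933 272/311; 272/311 368/311]

x̄ = F·x = [-2, -1]
P̄ = F·P·Fᵀ + Q = [17 0; 0 16]
y = z − H·x̄ = [-6, 5]
S = H·P̄·Hᵀ + R = [72 -102; -102 300]
K = P̄·Hᵀ·S⁻¹ = [-833/1866 17/933; -136/311 -96/311]
x' = x̄ + K·y = [718/933, 25/311]
P' = (I − K·H)·P̄ = [833/933 272/311; 272/311 368/311]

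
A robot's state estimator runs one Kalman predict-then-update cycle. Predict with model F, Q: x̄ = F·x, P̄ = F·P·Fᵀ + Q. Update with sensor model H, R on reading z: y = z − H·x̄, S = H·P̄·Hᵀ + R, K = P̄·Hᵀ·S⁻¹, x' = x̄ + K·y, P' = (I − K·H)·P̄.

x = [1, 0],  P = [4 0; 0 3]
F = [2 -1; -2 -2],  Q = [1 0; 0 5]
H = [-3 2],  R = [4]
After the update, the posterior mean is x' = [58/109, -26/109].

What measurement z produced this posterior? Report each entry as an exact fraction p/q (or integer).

z = [-2]

x̄ = F·x = [2, -2]
P̄ = F·P·Fᵀ + Q = [20 -10; -10 33]
S = H·P̄·Hᵀ + R = [436]
K = P̄·Hᵀ·S⁻¹ = [-20/109; 24/109]
x' − x̄ = [-160/109, 192/109] = K·y
y = (KᵀK)⁻¹·Kᵀ·(x' − x̄) = [8]
z = y + H·x̄ = [8] + [-10] = [-2]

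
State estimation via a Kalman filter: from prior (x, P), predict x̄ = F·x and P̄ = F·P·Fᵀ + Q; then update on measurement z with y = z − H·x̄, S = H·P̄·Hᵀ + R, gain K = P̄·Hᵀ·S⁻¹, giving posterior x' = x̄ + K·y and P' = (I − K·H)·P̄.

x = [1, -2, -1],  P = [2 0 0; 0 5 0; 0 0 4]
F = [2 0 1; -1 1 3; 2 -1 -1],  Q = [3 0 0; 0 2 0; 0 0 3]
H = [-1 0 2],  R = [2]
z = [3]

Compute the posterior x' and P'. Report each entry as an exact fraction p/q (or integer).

x̄ = F·x = [1, -6, 5]
P̄ = F·P·Fᵀ + Q = [15 8 4; 8 45 -21; 4 -21 20]
y = z − H·x̄ = [-6]
S = H·P̄·Hᵀ + R = [81]
K = P̄·Hᵀ·S⁻¹ = [-7/81; -50/81; 4/9]
x' = x̄ + K·y = [41/27, -62/27, 7/3]
P' = (I − K·H)·P̄ = [1166/81 298/81 64/9; 298/81 1145/81 11/9; 64/9 11/9 4]

x' = [41/27, -62/27, 7/3]
P' = [1166/81 298/81 64/9; 298/81 1145/81 11/9; 64/9 11/9 4]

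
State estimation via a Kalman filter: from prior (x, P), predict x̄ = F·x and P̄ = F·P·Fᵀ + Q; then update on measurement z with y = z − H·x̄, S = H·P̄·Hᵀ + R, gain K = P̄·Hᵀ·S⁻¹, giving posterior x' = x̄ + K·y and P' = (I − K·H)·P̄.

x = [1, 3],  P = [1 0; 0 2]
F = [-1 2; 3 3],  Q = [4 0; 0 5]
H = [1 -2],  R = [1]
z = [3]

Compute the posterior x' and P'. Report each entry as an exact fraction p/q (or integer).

x̄ = F·x = [5, 12]
P̄ = F·P·Fᵀ + Q = [13 9; 9 32]
y = z − H·x̄ = [22]
S = H·P̄·Hᵀ + R = [106]
K = P̄·Hᵀ·S⁻¹ = [-5/106; -55/106]
x' = x̄ + K·y = [210/53, 31/53]
P' = (I − K·H)·P̄ = [1353/106 679/106; 679/106 367/106]

x' = [210/53, 31/53]
P' = [1353/106 679/106; 679/106 367/106]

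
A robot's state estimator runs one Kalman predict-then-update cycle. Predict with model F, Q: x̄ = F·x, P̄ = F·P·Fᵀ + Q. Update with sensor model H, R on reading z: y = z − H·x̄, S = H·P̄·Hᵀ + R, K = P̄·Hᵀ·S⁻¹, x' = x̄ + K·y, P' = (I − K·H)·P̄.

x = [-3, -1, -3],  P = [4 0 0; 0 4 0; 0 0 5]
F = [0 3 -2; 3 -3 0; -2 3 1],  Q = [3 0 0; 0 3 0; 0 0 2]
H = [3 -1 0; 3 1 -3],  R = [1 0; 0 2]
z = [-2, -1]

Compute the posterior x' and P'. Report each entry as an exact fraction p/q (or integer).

x̄ = F·x = [3, -6, 0]
P̄ = F·P·Fᵀ + Q = [59 -36 26; -36 75 -60; 26 -60 59]
y = z − H·x̄ = [-17, -4]
S = H·P̄·Hᵀ + R = [823 42; 42 815]
K = P̄·Hᵀ·S⁻¹ = [170949/668981 42903/668981; -155319/668981 128667/668981; 119148/668981 -136653/668981]
x' = x̄ + K·y = [-1070802/668981, -1888131/668981, -1478904/668981]
P' = (I − K·H)·P̄ = [354853/668981 893610/668981 624121/668981; 893610/668981 2836149/668981 1753215/668981; 624121/668981 1753215/668981 1299628/668981]

x' = [-1070802/668981, -1888131/668981, -1478904/668981]
P' = [354853/668981 893610/668981 624121/668981; 893610/668981 2836149/668981 1753215/668981; 624121/668981 1753215/668981 1299628/668981]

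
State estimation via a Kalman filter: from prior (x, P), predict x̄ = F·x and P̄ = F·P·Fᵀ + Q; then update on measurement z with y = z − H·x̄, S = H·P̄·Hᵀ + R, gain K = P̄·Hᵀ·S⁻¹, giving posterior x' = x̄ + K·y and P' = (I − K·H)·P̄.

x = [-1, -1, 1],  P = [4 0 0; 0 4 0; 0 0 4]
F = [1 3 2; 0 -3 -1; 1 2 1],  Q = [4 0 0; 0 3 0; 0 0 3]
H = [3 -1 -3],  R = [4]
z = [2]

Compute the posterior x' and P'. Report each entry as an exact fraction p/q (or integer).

x' = [-46/139, 96/139, -168/139]
P' = [1612/139 -838/139 1814/139; -838/139 3673/278 -2779/278; 1814/139 -2779/278 4481/278]

x̄ = F·x = [-2, 2, -2]
P̄ = F·P·Fᵀ + Q = [60 -44 36; -44 43 -28; 36 -28 27]
y = z − H·x̄ = [4]
S = H·P̄·Hᵀ + R = [278]
K = P̄·Hᵀ·S⁻¹ = [58/139; -91/278; 55/278]
x' = x̄ + K·y = [-46/139, 96/139, -168/139]
P' = (I − K·H)·P̄ = [1612/139 -838/139 1814/139; -838/139 3673/278 -2779/278; 1814/139 -2779/278 4481/278]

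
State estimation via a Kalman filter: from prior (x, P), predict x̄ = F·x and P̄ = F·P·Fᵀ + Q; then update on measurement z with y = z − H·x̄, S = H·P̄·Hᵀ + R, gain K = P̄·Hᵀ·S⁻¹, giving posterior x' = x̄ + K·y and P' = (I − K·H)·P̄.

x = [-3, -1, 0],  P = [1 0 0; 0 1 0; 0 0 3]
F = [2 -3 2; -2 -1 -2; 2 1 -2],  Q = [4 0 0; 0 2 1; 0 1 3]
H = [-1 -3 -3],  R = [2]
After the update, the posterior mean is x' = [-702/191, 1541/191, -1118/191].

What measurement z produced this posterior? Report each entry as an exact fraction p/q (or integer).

z = [-3]

x̄ = F·x = [-3, 7, -7]
P̄ = F·P·Fᵀ + Q = [29 -13 -11; -13 19 8; -11 8 20]
S = H·P̄·Hᵀ + R = [382]
K = P̄·Hᵀ·S⁻¹ = [43/382; -34/191; -73/382]
x' − x̄ = [-129/191, 204/191, 219/191] = K·y
y = (KᵀK)⁻¹·Kᵀ·(x' − x̄) = [-6]
z = y + H·x̄ = [-6] + [3] = [-3]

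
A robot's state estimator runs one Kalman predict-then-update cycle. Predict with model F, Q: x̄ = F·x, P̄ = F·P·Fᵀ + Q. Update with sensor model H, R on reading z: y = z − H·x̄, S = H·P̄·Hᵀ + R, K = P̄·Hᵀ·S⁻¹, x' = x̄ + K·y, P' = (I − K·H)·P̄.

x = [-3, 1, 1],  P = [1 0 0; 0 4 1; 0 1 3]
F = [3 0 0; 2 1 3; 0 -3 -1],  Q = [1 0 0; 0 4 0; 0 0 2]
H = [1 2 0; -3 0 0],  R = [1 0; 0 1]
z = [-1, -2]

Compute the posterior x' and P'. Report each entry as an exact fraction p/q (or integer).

x' = [8325/15209, -11356/15209, -9872/15209]
P' = [1666/15209 -822/15209 1364/15209; -822/15209 4185/15209 -3503/15209; 1364/15209 -3503/15209 365019/15209]

x̄ = F·x = [-9, -2, -4]
P̄ = F·P·Fᵀ + Q = [10 6 0; 6 45 -31; 0 -31 47]
y = z − H·x̄ = [12, -29]
S = H·P̄·Hᵀ + R = [215 -66; -66 91]
K = P̄·Hᵀ·S⁻¹ = [22/15209 -4998/15209; 7548/15209 2466/15209; -5642/15209 -4092/15209]
x' = x̄ + K·y = [8325/15209, -11356/15209, -9872/15209]
P' = (I − K·H)·P̄ = [1666/15209 -822/15209 1364/15209; -822/15209 4185/15209 -3503/15209; 1364/15209 -3503/15209 365019/15209]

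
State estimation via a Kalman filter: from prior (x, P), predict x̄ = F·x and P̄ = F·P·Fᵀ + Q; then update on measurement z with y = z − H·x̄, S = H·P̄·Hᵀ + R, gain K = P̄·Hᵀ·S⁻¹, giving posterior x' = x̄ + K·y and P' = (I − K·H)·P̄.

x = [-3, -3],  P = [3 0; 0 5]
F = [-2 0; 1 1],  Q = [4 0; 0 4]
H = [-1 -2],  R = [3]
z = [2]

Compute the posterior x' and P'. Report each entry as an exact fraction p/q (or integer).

x' = [274/43, -186/43]
P' = [672/43 -330/43; -330/43 192/43]

x̄ = F·x = [6, -6]
P̄ = F·P·Fᵀ + Q = [16 -6; -6 12]
y = z − H·x̄ = [-4]
S = H·P̄·Hᵀ + R = [43]
K = P̄·Hᵀ·S⁻¹ = [-4/43; -18/43]
x' = x̄ + K·y = [274/43, -186/43]
P' = (I − K·H)·P̄ = [672/43 -330/43; -330/43 192/43]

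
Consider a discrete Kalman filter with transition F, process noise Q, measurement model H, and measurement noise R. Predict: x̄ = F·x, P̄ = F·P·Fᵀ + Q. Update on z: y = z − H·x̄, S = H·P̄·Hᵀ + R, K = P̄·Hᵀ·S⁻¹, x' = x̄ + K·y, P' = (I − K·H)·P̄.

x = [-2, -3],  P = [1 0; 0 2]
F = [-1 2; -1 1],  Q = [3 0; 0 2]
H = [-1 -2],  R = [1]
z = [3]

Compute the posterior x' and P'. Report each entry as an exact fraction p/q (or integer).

x̄ = F·x = [-4, -1]
P̄ = F·P·Fᵀ + Q = [12 5; 5 5]
y = z − H·x̄ = [-3]
S = H·P̄·Hᵀ + R = [53]
K = P̄·Hᵀ·S⁻¹ = [-22/53; -15/53]
x' = x̄ + K·y = [-146/53, -8/53]
P' = (I − K·H)·P̄ = [152/53 -65/53; -65/53 40/53]

x' = [-146/53, -8/53]
P' = [152/53 -65/53; -65/53 40/53]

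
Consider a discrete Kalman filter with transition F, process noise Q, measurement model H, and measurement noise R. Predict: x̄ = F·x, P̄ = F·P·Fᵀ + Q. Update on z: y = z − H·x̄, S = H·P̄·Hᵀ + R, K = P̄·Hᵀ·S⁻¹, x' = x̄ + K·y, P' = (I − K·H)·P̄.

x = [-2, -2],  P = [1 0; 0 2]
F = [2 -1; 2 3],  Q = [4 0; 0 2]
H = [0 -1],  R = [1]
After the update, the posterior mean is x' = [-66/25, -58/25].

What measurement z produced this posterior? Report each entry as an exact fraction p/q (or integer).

z = [2]

x̄ = F·x = [-2, -10]
P̄ = F·P·Fᵀ + Q = [10 -2; -2 24]
S = H·P̄·Hᵀ + R = [25]
K = P̄·Hᵀ·S⁻¹ = [2/25; -24/25]
x' − x̄ = [-16/25, 192/25] = K·y
y = (KᵀK)⁻¹·Kᵀ·(x' − x̄) = [-8]
z = y + H·x̄ = [-8] + [10] = [2]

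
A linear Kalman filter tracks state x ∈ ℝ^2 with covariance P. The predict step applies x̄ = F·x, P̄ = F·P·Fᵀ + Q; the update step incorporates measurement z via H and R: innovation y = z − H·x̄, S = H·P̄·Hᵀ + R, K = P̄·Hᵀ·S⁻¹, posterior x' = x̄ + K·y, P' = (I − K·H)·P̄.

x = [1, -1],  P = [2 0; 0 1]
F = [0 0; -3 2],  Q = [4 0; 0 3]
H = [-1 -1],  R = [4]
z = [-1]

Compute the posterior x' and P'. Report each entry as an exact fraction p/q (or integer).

x' = [8/11, -5/11]
P' = [116/33 -100/33; -100/33 200/33]

x̄ = F·x = [0, -5]
P̄ = F·P·Fᵀ + Q = [4 0; 0 25]
y = z − H·x̄ = [-6]
S = H·P̄·Hᵀ + R = [33]
K = P̄·Hᵀ·S⁻¹ = [-4/33; -25/33]
x' = x̄ + K·y = [8/11, -5/11]
P' = (I − K·H)·P̄ = [116/33 -100/33; -100/33 200/33]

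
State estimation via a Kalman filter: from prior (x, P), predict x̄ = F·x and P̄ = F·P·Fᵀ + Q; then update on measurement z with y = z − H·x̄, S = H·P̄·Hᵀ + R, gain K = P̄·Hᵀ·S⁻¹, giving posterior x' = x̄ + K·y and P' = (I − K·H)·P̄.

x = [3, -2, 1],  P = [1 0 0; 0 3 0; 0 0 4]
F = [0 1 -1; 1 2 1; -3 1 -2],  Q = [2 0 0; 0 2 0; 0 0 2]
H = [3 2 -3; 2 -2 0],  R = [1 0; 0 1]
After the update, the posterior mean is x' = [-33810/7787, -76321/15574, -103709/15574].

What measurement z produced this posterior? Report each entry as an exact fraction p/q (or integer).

x̄ = F·x = [-3, 0, -13]
P̄ = F·P·Fᵀ + Q = [9 2 11; 2 19 -5; 11 -5 30]
S = H·P̄·Hᵀ + R = [314 -122; -122 97]
K = P̄·Hᵀ·S⁻¹ = [757/7787 2076/7787; 1575/15574 -1739/7787; -2595/15574 937/7787]
x' − x̄ = [-10449/7787, -76321/15574, 98753/15574] = K·y
y = (KᵀK)⁻¹·Kᵀ·(x' − x̄) = [-33, 7]
z = y + H·x̄ = [-33, 7] + [30, -6] = [-3, 1]

z = [-3, 1]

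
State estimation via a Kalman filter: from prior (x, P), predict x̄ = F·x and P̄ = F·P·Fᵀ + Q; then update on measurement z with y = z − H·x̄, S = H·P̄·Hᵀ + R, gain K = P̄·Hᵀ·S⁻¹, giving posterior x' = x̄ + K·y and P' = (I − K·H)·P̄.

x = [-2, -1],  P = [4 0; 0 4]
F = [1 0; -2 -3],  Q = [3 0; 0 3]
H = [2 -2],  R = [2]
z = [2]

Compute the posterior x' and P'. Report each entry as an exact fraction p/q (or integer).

x̄ = F·x = [-2, 7]
P̄ = F·P·Fᵀ + Q = [7 -8; -8 55]
y = z − H·x̄ = [20]
S = H·P̄·Hᵀ + R = [314]
K = P̄·Hᵀ·S⁻¹ = [15/157; -63/157]
x' = x̄ + K·y = [-14/157, -161/157]
P' = (I − K·H)·P̄ = [649/157 634/157; 634/157 697/157]

x' = [-14/157, -161/157]
P' = [649/157 634/157; 634/157 697/157]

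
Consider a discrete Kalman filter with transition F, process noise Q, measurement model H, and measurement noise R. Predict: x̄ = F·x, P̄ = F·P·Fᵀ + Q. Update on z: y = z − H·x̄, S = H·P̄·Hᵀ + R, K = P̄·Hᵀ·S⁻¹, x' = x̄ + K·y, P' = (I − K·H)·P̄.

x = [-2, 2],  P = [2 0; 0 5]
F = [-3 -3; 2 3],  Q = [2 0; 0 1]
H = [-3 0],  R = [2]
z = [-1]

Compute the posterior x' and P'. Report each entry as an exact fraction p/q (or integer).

x̄ = F·x = [0, 2]
P̄ = F·P·Fᵀ + Q = [65 -57; -57 54]
y = z − H·x̄ = [-1]
S = H·P̄·Hᵀ + R = [587]
K = P̄·Hᵀ·S⁻¹ = [-195/587; 171/587]
x' = x̄ + K·y = [195/587, 1003/587]
P' = (I − K·H)·P̄ = [130/587 -114/587; -114/587 2457/587]

x' = [195/587, 1003/587]
P' = [130/587 -114/587; -114/587 2457/587]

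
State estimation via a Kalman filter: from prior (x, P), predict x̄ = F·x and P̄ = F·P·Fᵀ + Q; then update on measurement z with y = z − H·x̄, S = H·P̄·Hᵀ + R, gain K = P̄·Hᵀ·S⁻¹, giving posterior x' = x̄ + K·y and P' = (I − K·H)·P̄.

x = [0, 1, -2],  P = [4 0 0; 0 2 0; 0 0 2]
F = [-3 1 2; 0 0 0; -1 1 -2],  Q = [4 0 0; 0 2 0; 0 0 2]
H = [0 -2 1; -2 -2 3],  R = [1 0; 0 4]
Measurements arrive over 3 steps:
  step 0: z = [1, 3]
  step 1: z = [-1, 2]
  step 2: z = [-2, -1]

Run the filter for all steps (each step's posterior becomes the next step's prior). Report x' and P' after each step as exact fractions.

step 0: x̄ = F·x = [-3, 0, 5]
step 0: P̄ = F·P·Fᵀ + Q = [50 0 6; 0 2 0; 6 0 16]
step 0: y = z − H·x̄ = [-4, -18]
step 0: S = H·P̄·Hᵀ + R = [25 44; 44 284]
step 0: K = P̄·Hᵀ·S⁻¹ = [1328/1291 -1157/2582; -240/1291 19/1291; 740/1291 49/1291]
step 0: x' = x̄ + K·y = [1228/1291, 618/1291, 2613/1291]
step 0: P' = (I − K·H)·P̄ = [9145/1291 2998/1291 7324/1291; 2998/1291 1698/1291 3156/1291; 7324/1291 3156/1291 7052/1291]
step 1: x̄ = F·x = [2160/1291, 0, -5836/1291]
step 1: P̄ = F·P·Fᵀ + Q = [24123/1291 0 18229/1291; 0 2 0; 18229/1291 0 52309/1291]
step 1: y = z − H·x̄ = [4545/1291, 24410/1291]
step 1: S = H·P̄·Hᵀ + R = [63928/1291 130797/1291; 130797/1291 364017/1291]
step 1: K = P̄·Hᵀ·S⁻¹ = [1495792/1591279 -509305/1591279; -310960/1591279 267476/4773837; 848020/1591279 665749/4773837]
step 1: x' = x̄ + K·y = [-1701470/1591279, 1773160/4773837, -35962/4773837]
step 1: P' = (I − K·H)·P̄ = [11154194/1591279 3945948/1591279 9387688/1591279; 3945948/1591279 6886058/4773837 12839236/4773837; 9387688/1591279 12839236/4773837 28222532/4773837]
step 2: x̄ = F·x = [17014466/4773837, 0, 2316498/1591279]
step 2: P̄ = F·P·Fᵀ + Q = [82407884/4773837 0 19894852/1591279; 0 2 0; 19894852/1591279 0 66802022/1591279]
step 2: y = z − H·x̄ = [-5499056/1591279, 8406613/4773837]
step 2: S = H·P̄·Hᵀ + R = [81123533/1591279 173346594/1591279; 173346594/1591279 1474357502/4773837]
step 2: K = P̄·Hᵀ·S⁻¹ = [8441019088/9256065251 -2887955458/9256065251; -1908635440/9256065251 553338366/9256065251; 4701615620/9256065251 1366696623/9256065251]
step 2: x' = x̄ + K·y = [-1266031156/9256065251, 7570174894/9256065251, -366389391/9256065251]
step 2: P' = (I − K·H)·P̄ = [62861948588/9256065251 22212254520/9256065251 52865528128/9256065251; 22212254520/9256065251 13090942206/9256065251 24273248972/9256065251; 52865528128/9256065251 24273248972/9256065251 53248113564/9256065251]

step 0: x' = [1228/1291, 618/1291, 2613/1291], P' = [9145/1291 2998/1291 7324/1291; 2998/1291 1698/1291 3156/1291; 7324/1291 3156/1291 7052/1291]
step 1: x' = [-1701470/1591279, 1773160/4773837, -35962/4773837], P' = [11154194/1591279 3945948/1591279 9387688/1591279; 3945948/1591279 6886058/4773837 12839236/4773837; 9387688/1591279 12839236/4773837 28222532/4773837]
step 2: x' = [-1266031156/9256065251, 7570174894/9256065251, -366389391/9256065251], P' = [62861948588/9256065251 22212254520/9256065251 52865528128/9256065251; 22212254520/9256065251 13090942206/9256065251 24273248972/9256065251; 52865528128/9256065251 24273248972/9256065251 53248113564/9256065251]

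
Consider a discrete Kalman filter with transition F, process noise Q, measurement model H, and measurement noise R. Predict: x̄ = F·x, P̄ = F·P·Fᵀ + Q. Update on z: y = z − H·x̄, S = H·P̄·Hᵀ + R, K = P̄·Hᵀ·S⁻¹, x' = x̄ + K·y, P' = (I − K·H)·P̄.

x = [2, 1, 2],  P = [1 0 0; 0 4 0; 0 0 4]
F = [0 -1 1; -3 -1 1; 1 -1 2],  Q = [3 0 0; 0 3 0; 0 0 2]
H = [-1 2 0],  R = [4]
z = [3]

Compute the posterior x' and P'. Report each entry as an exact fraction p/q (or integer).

x' = [19/9, 19/9, 19/3]
P' = [668/63 344/63 242/21; 344/63 236/63 125/21; 242/21 125/21 157/7]

x̄ = F·x = [1, -5, 5]
P̄ = F·P·Fᵀ + Q = [11 8 12; 8 20 9; 12 9 23]
y = z − H·x̄ = [14]
S = H·P̄·Hᵀ + R = [63]
K = P̄·Hᵀ·S⁻¹ = [5/63; 32/63; 2/21]
x' = x̄ + K·y = [19/9, 19/9, 19/3]
P' = (I − K·H)·P̄ = [668/63 344/63 242/21; 344/63 236/63 125/21; 242/21 125/21 157/7]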